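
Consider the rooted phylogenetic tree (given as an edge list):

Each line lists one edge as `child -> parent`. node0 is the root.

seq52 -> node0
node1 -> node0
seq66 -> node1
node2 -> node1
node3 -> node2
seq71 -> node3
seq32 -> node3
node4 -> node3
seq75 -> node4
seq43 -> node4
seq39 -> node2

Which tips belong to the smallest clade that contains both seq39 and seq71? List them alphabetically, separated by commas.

Tracing seq39: it sits inside ((seq71,seq32,(seq75,seq43)),seq39).
Tracing seq71: it sits inside (seq71,seq32,(seq75,seq43)).
The smallest clade enclosing both is ((seq71,seq32,(seq75,seq43)),seq39); the answer is its 5 terminal taxa in alphabetical order.

seq32, seq39, seq43, seq71, seq75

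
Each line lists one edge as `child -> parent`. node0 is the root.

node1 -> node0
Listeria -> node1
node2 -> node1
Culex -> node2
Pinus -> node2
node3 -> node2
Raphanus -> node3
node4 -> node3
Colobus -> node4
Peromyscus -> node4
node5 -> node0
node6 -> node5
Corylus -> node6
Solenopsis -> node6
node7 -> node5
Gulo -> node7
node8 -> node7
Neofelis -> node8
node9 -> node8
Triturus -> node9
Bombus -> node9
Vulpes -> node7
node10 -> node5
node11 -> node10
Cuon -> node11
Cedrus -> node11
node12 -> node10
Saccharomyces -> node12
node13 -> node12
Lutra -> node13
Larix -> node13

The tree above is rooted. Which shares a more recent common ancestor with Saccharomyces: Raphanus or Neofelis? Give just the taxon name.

The MRCA of Saccharomyces and Neofelis subtends ((Corylus,Solenopsis),(Gulo,(Neofelis,(Triturus,Bombus)),Vulpes),((Cuon,Cedrus),(Saccharomyces,(Lutra,Larix)))) (12 taxa).
The MRCA of Saccharomyces and Raphanus is the root, subtending the entire tree (18 taxa).
The first is nested inside the second, so Saccharomyces shares a more recent common ancestor with Neofelis.

Neofelis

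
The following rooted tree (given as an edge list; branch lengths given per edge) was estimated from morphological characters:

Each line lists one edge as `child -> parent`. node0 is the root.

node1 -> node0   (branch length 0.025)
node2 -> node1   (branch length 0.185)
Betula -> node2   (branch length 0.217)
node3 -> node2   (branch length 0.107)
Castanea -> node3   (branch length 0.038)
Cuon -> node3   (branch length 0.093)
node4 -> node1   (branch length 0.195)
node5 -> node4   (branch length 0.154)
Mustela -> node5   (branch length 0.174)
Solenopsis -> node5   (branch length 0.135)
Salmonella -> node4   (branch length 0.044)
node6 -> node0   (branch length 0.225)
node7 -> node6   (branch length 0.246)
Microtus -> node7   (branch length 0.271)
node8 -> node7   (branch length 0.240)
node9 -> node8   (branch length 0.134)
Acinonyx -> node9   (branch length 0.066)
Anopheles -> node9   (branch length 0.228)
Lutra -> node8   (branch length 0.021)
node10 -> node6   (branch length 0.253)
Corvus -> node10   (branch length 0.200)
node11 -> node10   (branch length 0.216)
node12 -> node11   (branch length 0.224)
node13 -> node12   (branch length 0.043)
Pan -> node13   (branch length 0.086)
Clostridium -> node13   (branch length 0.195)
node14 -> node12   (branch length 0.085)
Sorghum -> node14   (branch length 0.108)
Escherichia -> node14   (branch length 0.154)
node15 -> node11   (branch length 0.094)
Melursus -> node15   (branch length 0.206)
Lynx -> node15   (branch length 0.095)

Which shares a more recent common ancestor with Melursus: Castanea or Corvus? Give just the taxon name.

Corvus

The MRCA of Melursus and Corvus subtends (Corvus,(((Pan,Clostridium),(Sorghum,Escherichia)),(Melursus,Lynx))) (7 taxa).
The MRCA of Melursus and Castanea is the root, subtending the entire tree (17 taxa).
The first is nested inside the second, so Melursus shares a more recent common ancestor with Corvus.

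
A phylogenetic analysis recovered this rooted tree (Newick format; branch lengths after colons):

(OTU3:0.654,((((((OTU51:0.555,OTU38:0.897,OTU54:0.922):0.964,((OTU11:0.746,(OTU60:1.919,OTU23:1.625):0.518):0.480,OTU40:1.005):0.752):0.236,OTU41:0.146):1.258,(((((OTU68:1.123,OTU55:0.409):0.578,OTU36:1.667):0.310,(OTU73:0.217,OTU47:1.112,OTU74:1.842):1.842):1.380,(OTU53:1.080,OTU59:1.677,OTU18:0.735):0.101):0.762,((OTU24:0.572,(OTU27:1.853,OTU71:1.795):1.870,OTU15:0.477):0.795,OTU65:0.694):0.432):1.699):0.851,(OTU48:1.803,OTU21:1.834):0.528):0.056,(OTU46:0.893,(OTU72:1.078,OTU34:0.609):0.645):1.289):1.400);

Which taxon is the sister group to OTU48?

OTU48 attaches to the tree at the node subtending (OTU48,OTU21).
The other lineage descending from that same node — the sister group — is the single tip OTU21.

OTU21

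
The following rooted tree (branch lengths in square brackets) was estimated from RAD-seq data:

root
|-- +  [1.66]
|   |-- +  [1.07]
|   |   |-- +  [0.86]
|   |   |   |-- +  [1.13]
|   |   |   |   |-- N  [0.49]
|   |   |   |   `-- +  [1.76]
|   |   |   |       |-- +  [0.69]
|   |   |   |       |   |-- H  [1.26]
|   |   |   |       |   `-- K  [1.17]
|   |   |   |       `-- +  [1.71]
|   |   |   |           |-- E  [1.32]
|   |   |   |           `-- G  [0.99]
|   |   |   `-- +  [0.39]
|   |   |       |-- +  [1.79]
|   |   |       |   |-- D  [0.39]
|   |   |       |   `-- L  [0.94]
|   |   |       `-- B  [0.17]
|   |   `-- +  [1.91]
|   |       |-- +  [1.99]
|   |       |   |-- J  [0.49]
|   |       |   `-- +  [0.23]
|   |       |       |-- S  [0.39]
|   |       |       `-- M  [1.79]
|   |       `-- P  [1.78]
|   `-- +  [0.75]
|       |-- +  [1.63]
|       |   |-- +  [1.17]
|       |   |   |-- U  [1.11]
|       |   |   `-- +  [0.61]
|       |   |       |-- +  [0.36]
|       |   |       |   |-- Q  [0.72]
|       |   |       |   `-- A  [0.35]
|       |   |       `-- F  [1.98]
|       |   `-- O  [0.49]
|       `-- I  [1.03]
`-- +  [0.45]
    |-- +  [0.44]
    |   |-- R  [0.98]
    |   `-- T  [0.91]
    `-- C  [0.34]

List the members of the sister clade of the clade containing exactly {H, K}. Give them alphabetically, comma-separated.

The clade containing exactly {H, K} attaches to the tree at the node subtending ((H,K),(E,G)).
The other lineage descending from that same node — the sister group — is (E,G); its 2 tips in alphabetical order are the answer.

E, G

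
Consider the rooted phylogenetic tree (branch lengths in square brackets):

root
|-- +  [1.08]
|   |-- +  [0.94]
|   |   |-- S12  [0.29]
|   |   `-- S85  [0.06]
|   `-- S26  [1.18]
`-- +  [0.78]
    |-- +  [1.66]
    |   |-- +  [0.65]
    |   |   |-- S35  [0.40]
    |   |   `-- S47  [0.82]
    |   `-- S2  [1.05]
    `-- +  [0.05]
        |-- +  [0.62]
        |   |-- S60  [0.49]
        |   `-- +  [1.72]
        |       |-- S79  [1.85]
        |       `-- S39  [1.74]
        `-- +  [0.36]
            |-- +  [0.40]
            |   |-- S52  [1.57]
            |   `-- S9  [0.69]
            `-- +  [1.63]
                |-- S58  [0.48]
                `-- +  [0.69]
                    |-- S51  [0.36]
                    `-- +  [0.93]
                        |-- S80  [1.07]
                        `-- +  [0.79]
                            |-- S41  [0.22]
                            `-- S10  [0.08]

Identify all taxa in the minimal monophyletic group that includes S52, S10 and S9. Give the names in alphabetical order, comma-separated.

Tracing S52: it sits inside (S52,S9).
Tracing S10: it sits inside (S41,S10).
Tracing S9: it sits inside (S52,S9).
The smallest clade enclosing all 3 is ((S52,S9),(S58,(S51,(S80,(S41,S10))))); the answer is its 7 terminal taxa in alphabetical order.

S10, S41, S51, S52, S58, S80, S9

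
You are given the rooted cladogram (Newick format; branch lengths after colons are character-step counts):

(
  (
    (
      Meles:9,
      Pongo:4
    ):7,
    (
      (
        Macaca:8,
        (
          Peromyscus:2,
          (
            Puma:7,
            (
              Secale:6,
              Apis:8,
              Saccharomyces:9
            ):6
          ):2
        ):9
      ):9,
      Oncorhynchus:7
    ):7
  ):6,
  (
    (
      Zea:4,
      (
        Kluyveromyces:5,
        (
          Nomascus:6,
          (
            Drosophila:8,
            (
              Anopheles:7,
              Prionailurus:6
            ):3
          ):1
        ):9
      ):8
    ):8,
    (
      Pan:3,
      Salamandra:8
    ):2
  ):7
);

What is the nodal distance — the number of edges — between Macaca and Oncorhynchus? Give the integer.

The MRCA of Macaca and Oncorhynchus is the node subtending ((Macaca,(Peromyscus,(Puma,(Secale,Apis,Saccharomyces)))),Oncorhynchus).
From Macaca up to that node: 2 branches. From Oncorhynchus up to the same node: 1 branch. Total: 2 + 1 = 3.

3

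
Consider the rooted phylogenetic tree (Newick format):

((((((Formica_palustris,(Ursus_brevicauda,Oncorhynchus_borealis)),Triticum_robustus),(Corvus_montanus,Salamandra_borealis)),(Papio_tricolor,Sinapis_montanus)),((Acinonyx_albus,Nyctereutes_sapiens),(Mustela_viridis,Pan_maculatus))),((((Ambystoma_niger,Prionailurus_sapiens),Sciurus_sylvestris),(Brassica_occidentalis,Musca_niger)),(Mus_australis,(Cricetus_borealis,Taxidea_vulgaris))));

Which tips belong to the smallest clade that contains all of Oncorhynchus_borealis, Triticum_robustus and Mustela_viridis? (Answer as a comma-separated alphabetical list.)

Tracing Oncorhynchus_borealis: it sits inside (Ursus_brevicauda,Oncorhynchus_borealis).
Tracing Triticum_robustus: it sits inside ((Formica_palustris,(Ursus_brevicauda,Oncorhynchus_borealis)),Triticum_robustus).
Tracing Mustela_viridis: it sits inside (Mustela_viridis,Pan_maculatus).
The smallest clade enclosing all 3 is (((((Formica_palustris,(Ursus_brevicauda,Oncorhynchus_borealis)),Triticum_robustus),(Corvus_montanus,Salamandra_borealis)),(Papio_tricolor,Sinapis_montanus)),((Acinonyx_albus,Nyctereutes_sapiens),(Mustela_viridis,Pan_maculatus))); the answer is its 12 terminal taxa in alphabetical order.

Acinonyx_albus, Corvus_montanus, Formica_palustris, Mustela_viridis, Nyctereutes_sapiens, Oncorhynchus_borealis, Pan_maculatus, Papio_tricolor, Salamandra_borealis, Sinapis_montanus, Triticum_robustus, Ursus_brevicauda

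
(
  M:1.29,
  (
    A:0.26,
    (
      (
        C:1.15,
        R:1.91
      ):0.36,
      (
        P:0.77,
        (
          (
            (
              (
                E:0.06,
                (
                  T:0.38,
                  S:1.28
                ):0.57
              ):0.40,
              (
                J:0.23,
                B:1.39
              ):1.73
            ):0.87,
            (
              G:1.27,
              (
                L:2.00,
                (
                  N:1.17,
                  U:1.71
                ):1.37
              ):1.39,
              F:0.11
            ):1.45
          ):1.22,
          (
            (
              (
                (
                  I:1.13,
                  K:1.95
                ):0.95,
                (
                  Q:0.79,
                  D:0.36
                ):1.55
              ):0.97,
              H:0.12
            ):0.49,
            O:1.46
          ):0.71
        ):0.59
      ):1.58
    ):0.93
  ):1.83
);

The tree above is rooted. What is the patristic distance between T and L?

The path runs T → … → MRCA → … → L; the MRCA is the node subtending (((E,(T,S)),(J,B)),(G,(L,(N,U)),F)).
Branch lengths along that path: 0.38 + 0.57 + 0.40 + 0.87 + 1.45 + 1.39 + 2.00 = 7.06.

7.06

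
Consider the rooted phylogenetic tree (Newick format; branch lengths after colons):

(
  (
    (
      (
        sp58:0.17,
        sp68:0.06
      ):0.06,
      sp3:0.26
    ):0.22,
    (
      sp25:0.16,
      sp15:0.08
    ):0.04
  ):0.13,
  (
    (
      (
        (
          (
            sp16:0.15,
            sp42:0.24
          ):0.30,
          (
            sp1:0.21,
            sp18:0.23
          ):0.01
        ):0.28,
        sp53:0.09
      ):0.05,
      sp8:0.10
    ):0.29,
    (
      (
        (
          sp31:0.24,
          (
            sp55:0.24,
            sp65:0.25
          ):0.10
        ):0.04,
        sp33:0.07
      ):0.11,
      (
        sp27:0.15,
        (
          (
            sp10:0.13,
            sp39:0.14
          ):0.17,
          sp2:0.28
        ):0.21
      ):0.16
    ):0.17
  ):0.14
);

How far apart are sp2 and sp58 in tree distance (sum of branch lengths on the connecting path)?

1.54

The path runs sp2 → … → MRCA → … → sp58; the MRCA is the root of the tree.
Branch lengths along that path: 0.28 + 0.21 + 0.16 + 0.17 + 0.14 + 0.13 + 0.22 + 0.06 + 0.17 = 1.54.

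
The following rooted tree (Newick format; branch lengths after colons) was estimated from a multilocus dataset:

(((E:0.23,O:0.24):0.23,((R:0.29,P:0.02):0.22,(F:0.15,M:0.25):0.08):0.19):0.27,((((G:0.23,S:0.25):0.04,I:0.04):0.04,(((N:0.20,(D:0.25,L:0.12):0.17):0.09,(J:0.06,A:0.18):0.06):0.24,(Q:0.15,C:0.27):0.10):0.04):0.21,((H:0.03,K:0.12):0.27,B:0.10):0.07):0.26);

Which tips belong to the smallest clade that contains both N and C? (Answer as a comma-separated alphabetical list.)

Tracing N: it sits inside (N,(D,L)).
Tracing C: it sits inside (Q,C).
The smallest clade enclosing both is (((N,(D,L)),(J,A)),(Q,C)); the answer is its 7 terminal taxa in alphabetical order.

A, C, D, J, L, N, Q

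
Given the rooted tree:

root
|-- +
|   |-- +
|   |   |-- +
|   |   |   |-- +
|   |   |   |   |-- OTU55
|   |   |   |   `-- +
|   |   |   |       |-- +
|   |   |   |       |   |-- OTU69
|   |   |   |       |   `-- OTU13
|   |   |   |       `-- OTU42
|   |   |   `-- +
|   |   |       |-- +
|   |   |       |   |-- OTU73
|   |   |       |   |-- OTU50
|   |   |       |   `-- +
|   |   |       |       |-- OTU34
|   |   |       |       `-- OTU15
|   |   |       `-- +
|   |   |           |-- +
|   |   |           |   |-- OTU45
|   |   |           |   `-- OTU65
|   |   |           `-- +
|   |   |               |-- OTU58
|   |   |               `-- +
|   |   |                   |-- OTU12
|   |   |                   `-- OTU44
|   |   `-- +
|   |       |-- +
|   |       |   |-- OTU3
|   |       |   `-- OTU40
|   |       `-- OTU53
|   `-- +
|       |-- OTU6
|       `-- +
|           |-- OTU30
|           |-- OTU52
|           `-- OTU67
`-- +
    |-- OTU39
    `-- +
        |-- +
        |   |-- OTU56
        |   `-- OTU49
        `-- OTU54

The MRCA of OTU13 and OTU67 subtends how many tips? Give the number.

The MRCA of OTU13 and OTU67 is the node subtending ((((OTU55,((OTU69,OTU13),OTU42)),((OTU73,OTU50,(OTU34,OTU15)),((OTU45,OTU65),(OTU58,(OTU12,OTU44))))),((OTU3,OTU40),OTU53)),(OTU6,(OTU30,OTU52,OTU67))).
That clade contains 20 terminal taxa: OTU12, OTU13, OTU15, OTU3, OTU30, OTU34, OTU40, OTU42, OTU44, OTU45, OTU50, OTU52, OTU53, OTU55, OTU58, OTU6, OTU65, OTU67, OTU69, OTU73.

20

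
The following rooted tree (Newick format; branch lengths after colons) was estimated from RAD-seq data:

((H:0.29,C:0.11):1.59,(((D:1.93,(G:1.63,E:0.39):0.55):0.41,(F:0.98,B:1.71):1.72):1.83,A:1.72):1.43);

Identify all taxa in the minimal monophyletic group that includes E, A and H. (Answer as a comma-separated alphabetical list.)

Tracing E: it sits inside (G,E).
Tracing A: it sits inside (((D,(G,E)),(F,B)),A).
Tracing H: it sits inside (H,C).
The smallest clade enclosing all 3 is the whole tree (their MRCA is the root), so the answer is all 8 tips in alphabetical order.

A, B, C, D, E, F, G, H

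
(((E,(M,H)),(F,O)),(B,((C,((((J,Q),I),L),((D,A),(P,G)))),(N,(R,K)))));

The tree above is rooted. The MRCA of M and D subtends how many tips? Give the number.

The MRCA of M and D is the root, so the clade is the entire tree.
That clade contains 18 terminal taxa: A, B, C, D, E, F, G, H, I, J, K, L, M, N, O, P, Q, R.

18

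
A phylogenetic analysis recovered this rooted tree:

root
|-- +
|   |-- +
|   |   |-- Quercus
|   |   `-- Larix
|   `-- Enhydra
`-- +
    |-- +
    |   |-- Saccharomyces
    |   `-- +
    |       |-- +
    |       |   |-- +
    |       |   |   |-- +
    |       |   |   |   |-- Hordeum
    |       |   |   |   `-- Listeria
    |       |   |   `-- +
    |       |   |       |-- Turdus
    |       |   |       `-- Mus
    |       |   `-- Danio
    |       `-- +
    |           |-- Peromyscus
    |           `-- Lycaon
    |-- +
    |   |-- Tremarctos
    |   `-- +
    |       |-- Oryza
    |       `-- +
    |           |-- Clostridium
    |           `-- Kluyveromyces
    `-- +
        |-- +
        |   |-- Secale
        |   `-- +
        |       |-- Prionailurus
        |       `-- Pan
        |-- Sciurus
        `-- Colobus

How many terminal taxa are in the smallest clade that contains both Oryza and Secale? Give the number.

17

The MRCA of Oryza and Secale is the node subtending ((Saccharomyces,((((Hordeum,Listeria),(Turdus,Mus)),Danio),(Peromyscus,Lycaon))),(Tremarctos,(Oryza,(Clostridium,Kluyveromyces))),((Secale,(Prionailurus,Pan)),Sciurus,Colobus)).
That clade contains 17 terminal taxa: Clostridium, Colobus, Danio, Hordeum, Kluyveromyces, Listeria, Lycaon, Mus, Oryza, Pan, Peromyscus, Prionailurus, Saccharomyces, Sciurus, Secale, Tremarctos, Turdus.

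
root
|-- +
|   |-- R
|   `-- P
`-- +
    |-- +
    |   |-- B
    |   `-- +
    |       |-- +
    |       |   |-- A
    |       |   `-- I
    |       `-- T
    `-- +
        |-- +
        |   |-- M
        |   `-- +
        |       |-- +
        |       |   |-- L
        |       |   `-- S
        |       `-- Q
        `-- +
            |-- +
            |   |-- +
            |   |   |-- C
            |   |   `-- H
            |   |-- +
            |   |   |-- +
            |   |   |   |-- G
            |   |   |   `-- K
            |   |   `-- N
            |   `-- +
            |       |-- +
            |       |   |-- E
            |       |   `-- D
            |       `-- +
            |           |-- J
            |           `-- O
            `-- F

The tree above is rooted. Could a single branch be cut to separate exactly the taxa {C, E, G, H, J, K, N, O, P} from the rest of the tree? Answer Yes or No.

The MRCA of the listed taxa is the root, so the smallest clade containing them is the whole tree.
That clade also contains A, B, D, F, I, L, M, Q, R, S, T, which are not in the proposed group, so the group is not monophyletic.

No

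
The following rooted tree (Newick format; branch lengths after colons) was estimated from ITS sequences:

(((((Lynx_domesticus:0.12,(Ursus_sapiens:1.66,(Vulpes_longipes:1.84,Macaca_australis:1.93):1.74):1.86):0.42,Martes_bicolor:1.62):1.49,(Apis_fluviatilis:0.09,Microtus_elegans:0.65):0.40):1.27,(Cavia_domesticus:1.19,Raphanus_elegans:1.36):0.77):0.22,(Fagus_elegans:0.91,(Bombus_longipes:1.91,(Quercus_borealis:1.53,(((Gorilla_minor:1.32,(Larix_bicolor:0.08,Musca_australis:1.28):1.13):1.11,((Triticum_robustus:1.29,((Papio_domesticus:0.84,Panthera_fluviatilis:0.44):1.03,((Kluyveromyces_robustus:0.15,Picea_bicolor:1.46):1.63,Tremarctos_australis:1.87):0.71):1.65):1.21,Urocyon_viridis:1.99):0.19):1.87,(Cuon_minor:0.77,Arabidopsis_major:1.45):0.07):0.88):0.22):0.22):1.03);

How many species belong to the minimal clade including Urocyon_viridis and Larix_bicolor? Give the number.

The MRCA of Urocyon_viridis and Larix_bicolor is the node subtending ((Gorilla_minor,(Larix_bicolor,Musca_australis)),((Triticum_robustus,((Papio_domesticus,Panthera_fluviatilis),((Kluyveromyces_robustus,Picea_bicolor),Tremarctos_australis))),Urocyon_viridis)).
That clade contains 10 terminal taxa: Gorilla_minor, Kluyveromyces_robustus, Larix_bicolor, Musca_australis, Panthera_fluviatilis, Papio_domesticus, Picea_bicolor, Tremarctos_australis, Triticum_robustus, Urocyon_viridis.

10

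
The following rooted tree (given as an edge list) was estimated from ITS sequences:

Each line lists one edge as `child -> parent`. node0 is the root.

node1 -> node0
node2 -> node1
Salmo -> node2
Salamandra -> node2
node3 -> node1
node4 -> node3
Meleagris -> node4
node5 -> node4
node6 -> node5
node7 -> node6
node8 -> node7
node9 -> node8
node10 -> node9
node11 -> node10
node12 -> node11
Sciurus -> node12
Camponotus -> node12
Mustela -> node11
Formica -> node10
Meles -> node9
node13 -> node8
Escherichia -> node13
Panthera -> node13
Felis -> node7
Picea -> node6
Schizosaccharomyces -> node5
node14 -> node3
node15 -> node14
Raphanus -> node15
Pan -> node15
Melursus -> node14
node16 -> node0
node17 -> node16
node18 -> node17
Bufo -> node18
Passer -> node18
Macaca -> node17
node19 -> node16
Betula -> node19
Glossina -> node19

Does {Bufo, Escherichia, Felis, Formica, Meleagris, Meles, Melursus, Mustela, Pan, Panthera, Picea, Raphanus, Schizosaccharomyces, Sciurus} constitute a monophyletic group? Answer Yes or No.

The MRCA of the listed taxa is the root, so the smallest clade containing them is the whole tree.
That clade also contains Betula, Camponotus, Glossina, Macaca, Passer, Salamandra, Salmo, which are not in the proposed group, so the group is not monophyletic.

No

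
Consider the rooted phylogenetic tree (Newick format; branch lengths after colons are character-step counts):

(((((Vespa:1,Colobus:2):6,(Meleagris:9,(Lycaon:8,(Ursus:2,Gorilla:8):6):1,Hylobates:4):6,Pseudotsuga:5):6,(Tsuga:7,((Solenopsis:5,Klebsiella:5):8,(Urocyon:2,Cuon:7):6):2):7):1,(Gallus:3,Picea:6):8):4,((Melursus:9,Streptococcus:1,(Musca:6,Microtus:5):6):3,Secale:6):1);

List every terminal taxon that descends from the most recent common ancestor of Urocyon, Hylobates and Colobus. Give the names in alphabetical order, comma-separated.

Tracing Urocyon: it sits inside (Urocyon,Cuon).
Tracing Hylobates: it sits inside (Meleagris,(Lycaon,(Ursus,Gorilla)),Hylobates).
Tracing Colobus: it sits inside (Vespa,Colobus).
The smallest clade enclosing all 3 is (((Vespa,Colobus),(Meleagris,(Lycaon,(Ursus,Gorilla)),Hylobates),Pseudotsuga),(Tsuga,((Solenopsis,Klebsiella),(Urocyon,Cuon)))); the answer is its 13 terminal taxa in alphabetical order.

Colobus, Cuon, Gorilla, Hylobates, Klebsiella, Lycaon, Meleagris, Pseudotsuga, Solenopsis, Tsuga, Urocyon, Ursus, Vespa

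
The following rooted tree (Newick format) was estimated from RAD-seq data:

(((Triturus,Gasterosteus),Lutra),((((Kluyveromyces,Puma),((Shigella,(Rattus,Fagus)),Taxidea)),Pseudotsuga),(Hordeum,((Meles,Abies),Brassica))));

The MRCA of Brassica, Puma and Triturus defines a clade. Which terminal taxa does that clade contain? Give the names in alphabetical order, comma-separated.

Tracing Brassica: it sits inside ((Meles,Abies),Brassica).
Tracing Puma: it sits inside (Kluyveromyces,Puma).
Tracing Triturus: it sits inside (Triturus,Gasterosteus).
The smallest clade enclosing all 3 is the whole tree (their MRCA is the root), so the answer is all 14 tips in alphabetical order.

Abies, Brassica, Fagus, Gasterosteus, Hordeum, Kluyveromyces, Lutra, Meles, Pseudotsuga, Puma, Rattus, Shigella, Taxidea, Triturus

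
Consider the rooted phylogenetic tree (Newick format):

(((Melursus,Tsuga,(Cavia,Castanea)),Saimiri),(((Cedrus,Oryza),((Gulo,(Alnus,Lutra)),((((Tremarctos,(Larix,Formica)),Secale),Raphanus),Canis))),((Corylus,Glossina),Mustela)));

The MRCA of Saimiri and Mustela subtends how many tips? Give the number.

The MRCA of Saimiri and Mustela is the root, so the clade is the entire tree.
That clade contains 19 terminal taxa: Alnus, Canis, Castanea, Cavia, Cedrus, Corylus, Formica, Glossina, Gulo, Larix, Lutra, Melursus, Mustela, Oryza, Raphanus, Saimiri, Secale, Tremarctos, Tsuga.

19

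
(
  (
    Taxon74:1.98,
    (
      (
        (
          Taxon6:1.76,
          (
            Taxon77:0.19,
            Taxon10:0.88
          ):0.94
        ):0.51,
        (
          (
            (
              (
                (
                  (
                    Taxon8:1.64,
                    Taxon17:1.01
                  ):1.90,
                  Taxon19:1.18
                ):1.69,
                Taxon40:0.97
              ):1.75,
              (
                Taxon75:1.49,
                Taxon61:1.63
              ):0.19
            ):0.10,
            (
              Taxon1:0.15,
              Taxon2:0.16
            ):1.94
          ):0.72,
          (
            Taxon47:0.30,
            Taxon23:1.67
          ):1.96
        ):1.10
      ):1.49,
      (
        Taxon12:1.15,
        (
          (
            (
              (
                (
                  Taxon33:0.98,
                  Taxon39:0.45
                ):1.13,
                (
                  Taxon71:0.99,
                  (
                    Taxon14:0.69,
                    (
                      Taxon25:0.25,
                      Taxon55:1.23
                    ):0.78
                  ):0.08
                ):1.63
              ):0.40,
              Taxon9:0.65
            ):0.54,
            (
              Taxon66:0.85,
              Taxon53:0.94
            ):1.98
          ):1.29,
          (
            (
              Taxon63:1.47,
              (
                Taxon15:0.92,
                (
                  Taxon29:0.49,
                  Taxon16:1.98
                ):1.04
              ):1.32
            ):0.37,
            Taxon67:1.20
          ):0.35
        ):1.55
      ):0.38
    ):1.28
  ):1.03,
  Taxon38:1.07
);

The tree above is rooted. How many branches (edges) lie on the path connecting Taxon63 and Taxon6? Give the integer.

The MRCA of Taxon63 and Taxon6 is the node subtending (((Taxon6,(Taxon77,Taxon10)),((((((Taxon8,Taxon17),Taxon19),Taxon40),(Taxon75,Taxon61)),(Taxon1,Taxon2)),(Taxon47,Taxon23))),(Taxon12,(((((Taxon33,Taxon39),(Taxon71,(Taxon14,(Taxon25,Taxon55)))),Taxon9),(Taxon66,Taxon53)),((Taxon63,(Taxon15,(Taxon29,Taxon16))),Taxon67)))).
From Taxon63 up to that node: 5 branches. From Taxon6 up to the same node: 3 branches. Total: 5 + 3 = 8.

8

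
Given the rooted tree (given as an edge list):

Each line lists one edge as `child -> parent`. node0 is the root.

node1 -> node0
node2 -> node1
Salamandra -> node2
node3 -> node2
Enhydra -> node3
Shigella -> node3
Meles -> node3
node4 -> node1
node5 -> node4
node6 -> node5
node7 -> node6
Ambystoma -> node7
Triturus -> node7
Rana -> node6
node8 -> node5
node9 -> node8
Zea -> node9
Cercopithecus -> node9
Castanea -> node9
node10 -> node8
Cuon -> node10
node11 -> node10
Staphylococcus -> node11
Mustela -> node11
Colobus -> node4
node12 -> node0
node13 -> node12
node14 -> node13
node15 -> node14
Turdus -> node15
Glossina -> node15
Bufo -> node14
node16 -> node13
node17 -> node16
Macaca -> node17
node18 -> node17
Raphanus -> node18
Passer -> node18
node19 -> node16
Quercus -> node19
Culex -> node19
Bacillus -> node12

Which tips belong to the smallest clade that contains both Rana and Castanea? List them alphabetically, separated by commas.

Ambystoma, Castanea, Cercopithecus, Cuon, Mustela, Rana, Staphylococcus, Triturus, Zea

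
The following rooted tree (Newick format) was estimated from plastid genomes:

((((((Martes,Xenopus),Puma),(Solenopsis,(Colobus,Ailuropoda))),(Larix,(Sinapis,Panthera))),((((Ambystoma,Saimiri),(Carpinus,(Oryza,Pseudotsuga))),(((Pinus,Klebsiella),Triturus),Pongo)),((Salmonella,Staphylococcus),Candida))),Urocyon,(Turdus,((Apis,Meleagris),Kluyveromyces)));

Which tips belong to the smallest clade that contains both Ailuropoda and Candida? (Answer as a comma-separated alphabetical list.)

Ailuropoda, Ambystoma, Candida, Carpinus, Colobus, Klebsiella, Larix, Martes, Oryza, Panthera, Pinus, Pongo, Pseudotsuga, Puma, Saimiri, Salmonella, Sinapis, Solenopsis, Staphylococcus, Triturus, Xenopus

Tracing Ailuropoda: it sits inside (Colobus,Ailuropoda).
Tracing Candida: it sits inside ((Salmonella,Staphylococcus),Candida).
The smallest clade enclosing both is (((((Martes,Xenopus),Puma),(Solenopsis,(Colobus,Ailuropoda))),(Larix,(Sinapis,Panthera))),((((Ambystoma,Saimiri),(Carpinus,(Oryza,Pseudotsuga))),(((Pinus,Klebsiella),Triturus),Pongo)),((Salmonella,Staphylococcus),Candida))); the answer is its 21 terminal taxa in alphabetical order.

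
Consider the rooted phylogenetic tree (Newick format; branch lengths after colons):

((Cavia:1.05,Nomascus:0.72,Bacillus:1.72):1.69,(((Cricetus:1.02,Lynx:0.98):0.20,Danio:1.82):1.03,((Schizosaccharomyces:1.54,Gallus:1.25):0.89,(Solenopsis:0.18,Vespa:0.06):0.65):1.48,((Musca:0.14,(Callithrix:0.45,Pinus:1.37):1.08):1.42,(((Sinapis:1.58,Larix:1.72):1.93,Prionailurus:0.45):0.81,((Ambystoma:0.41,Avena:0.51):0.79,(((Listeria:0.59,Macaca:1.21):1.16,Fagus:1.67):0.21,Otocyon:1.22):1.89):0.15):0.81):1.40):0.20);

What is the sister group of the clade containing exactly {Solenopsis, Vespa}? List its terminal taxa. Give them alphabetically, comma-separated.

The clade containing exactly {Solenopsis, Vespa} attaches to the tree at the node subtending ((Schizosaccharomyces,Gallus),(Solenopsis,Vespa)).
The other lineage descending from that same node — the sister group — is (Schizosaccharomyces,Gallus); its 2 tips in alphabetical order are the answer.

Gallus, Schizosaccharomyces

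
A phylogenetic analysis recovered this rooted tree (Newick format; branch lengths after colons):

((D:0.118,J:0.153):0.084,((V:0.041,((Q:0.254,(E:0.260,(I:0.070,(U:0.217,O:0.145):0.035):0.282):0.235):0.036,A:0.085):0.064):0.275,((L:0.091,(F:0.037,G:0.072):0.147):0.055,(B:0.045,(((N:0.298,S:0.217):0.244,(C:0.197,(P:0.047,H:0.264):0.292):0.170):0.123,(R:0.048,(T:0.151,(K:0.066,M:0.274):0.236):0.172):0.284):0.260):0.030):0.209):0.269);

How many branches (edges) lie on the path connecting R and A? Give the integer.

The MRCA of R and A is the node subtending ((V,((Q,(E,(I,(U,O)))),A)),((L,(F,G)),(B,(((N,S),(C,(P,H))),(R,(T,(K,M))))))).
From R up to that node: 5 branches. From A up to the same node: 3 branches. Total: 5 + 3 = 8.

8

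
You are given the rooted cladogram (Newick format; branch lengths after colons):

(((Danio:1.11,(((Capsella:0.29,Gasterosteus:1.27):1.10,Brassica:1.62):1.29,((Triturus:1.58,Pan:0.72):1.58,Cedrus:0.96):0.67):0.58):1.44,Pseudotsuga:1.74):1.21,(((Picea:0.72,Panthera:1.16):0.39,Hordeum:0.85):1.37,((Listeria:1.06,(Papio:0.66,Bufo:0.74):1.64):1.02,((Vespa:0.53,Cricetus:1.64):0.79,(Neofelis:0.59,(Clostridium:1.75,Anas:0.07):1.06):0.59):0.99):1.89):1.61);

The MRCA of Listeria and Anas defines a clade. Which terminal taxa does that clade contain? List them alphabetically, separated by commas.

Tracing Listeria: it sits inside (Listeria,(Papio,Bufo)).
Tracing Anas: it sits inside (Clostridium,Anas).
The smallest clade enclosing both is ((Listeria,(Papio,Bufo)),((Vespa,Cricetus),(Neofelis,(Clostridium,Anas)))); the answer is its 8 terminal taxa in alphabetical order.

Anas, Bufo, Clostridium, Cricetus, Listeria, Neofelis, Papio, Vespa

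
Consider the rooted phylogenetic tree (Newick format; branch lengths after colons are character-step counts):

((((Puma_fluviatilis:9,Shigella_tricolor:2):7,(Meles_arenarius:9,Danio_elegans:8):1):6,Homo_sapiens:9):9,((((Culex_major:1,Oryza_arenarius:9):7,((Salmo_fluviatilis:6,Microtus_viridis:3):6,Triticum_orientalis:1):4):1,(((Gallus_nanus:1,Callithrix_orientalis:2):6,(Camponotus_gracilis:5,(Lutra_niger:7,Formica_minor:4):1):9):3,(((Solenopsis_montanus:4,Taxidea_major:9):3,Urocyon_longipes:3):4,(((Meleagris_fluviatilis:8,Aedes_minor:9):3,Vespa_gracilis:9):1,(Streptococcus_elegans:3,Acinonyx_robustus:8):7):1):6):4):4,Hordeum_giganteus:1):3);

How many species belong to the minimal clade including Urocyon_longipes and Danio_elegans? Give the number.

The MRCA of Urocyon_longipes and Danio_elegans is the root, so the clade is the entire tree.
That clade contains 24 terminal taxa: Acinonyx_robustus, Aedes_minor, Callithrix_orientalis, Camponotus_gracilis, Culex_major, Danio_elegans, Formica_minor, Gallus_nanus, Homo_sapiens, Hordeum_giganteus, Lutra_niger, Meleagris_fluviatilis, Meles_arenarius, Microtus_viridis, Oryza_arenarius, Puma_fluviatilis, Salmo_fluviatilis, Shigella_tricolor, Solenopsis_montanus, Streptococcus_elegans, Taxidea_major, Triticum_orientalis, Urocyon_longipes, Vespa_gracilis.

24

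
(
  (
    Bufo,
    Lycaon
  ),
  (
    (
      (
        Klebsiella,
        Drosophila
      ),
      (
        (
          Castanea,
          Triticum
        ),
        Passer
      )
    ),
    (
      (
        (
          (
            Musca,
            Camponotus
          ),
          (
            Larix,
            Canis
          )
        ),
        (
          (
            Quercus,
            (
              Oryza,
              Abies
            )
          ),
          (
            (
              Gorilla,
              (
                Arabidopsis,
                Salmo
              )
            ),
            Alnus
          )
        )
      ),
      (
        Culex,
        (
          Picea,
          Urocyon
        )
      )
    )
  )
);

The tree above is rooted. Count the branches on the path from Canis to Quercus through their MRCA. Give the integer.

6

The MRCA of Canis and Quercus is the node subtending (((Musca,Camponotus),(Larix,Canis)),((Quercus,(Oryza,Abies)),((Gorilla,(Arabidopsis,Salmo)),Alnus))).
From Canis up to that node: 3 branches. From Quercus up to the same node: 3 branches. Total: 3 + 3 = 6.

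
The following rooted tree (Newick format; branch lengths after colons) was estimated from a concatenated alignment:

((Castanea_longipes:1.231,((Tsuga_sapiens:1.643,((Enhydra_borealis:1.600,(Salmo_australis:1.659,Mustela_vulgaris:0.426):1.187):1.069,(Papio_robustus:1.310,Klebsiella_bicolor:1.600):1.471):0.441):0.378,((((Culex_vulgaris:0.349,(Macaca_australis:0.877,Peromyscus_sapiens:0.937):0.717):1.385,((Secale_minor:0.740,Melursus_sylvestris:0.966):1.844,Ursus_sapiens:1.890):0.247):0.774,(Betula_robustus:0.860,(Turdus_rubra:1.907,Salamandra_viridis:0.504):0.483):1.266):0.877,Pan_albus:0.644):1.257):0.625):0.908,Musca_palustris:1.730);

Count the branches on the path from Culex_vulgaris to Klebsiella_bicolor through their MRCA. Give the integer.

9

The MRCA of Culex_vulgaris and Klebsiella_bicolor is the node subtending ((Tsuga_sapiens,((Enhydra_borealis,(Salmo_australis,Mustela_vulgaris)),(Papio_robustus,Klebsiella_bicolor))),((((Culex_vulgaris,(Macaca_australis,Peromyscus_sapiens)),((Secale_minor,Melursus_sylvestris),Ursus_sapiens)),(Betula_robustus,(Turdus_rubra,Salamandra_viridis))),Pan_albus)).
From Culex_vulgaris up to that node: 5 branches. From Klebsiella_bicolor up to the same node: 4 branches. Total: 5 + 4 = 9.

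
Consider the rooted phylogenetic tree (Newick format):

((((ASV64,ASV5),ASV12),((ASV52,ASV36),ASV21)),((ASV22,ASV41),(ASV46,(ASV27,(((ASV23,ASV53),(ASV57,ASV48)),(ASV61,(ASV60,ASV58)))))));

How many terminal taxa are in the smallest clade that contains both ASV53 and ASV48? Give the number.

The MRCA of ASV53 and ASV48 is the node subtending ((ASV23,ASV53),(ASV57,ASV48)).
That clade contains 4 terminal taxa: ASV23, ASV48, ASV53, ASV57.

4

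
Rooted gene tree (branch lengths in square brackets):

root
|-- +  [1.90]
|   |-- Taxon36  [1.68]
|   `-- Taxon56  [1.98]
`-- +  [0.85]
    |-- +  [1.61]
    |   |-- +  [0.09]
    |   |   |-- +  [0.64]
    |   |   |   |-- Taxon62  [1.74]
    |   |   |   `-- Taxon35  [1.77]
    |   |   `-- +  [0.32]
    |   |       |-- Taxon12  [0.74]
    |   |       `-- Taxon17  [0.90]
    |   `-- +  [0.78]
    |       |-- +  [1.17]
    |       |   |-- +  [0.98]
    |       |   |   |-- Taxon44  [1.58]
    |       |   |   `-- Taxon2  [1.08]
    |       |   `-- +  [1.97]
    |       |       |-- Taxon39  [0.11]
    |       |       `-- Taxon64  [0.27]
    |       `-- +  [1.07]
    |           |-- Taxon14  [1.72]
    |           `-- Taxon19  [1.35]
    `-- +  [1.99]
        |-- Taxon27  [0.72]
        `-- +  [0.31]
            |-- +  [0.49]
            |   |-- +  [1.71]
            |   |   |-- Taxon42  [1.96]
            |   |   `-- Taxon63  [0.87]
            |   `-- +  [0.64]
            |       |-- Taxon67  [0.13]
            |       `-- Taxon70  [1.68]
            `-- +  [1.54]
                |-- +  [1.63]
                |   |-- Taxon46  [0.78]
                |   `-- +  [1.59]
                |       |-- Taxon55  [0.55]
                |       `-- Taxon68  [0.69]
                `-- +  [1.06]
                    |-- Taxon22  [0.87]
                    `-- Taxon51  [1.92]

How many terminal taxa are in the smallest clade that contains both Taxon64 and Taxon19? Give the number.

The MRCA of Taxon64 and Taxon19 is the node subtending (((Taxon44,Taxon2),(Taxon39,Taxon64)),(Taxon14,Taxon19)).
That clade contains 6 terminal taxa: Taxon14, Taxon19, Taxon2, Taxon39, Taxon44, Taxon64.

6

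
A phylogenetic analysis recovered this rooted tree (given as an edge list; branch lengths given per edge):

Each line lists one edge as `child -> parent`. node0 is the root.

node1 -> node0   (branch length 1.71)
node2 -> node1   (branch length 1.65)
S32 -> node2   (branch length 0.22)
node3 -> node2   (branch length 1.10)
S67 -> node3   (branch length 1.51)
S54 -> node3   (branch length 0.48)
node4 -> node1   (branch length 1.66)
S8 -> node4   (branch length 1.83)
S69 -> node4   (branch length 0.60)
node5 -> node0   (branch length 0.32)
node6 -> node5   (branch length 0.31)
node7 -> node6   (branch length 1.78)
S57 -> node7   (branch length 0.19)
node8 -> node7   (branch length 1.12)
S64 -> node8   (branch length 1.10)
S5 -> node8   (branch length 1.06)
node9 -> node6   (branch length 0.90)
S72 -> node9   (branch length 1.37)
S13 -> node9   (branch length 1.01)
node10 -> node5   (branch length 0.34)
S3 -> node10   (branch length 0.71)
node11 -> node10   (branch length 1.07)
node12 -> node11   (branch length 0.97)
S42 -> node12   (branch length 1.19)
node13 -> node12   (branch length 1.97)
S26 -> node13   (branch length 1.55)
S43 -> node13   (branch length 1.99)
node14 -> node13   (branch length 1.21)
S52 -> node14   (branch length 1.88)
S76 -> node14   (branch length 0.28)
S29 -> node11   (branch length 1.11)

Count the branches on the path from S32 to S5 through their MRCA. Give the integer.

The MRCA of S32 and S5 is the root of the tree.
From S32 up to that node: 3 branches. From S5 up to the same node: 5 branches. Total: 3 + 5 = 8.

8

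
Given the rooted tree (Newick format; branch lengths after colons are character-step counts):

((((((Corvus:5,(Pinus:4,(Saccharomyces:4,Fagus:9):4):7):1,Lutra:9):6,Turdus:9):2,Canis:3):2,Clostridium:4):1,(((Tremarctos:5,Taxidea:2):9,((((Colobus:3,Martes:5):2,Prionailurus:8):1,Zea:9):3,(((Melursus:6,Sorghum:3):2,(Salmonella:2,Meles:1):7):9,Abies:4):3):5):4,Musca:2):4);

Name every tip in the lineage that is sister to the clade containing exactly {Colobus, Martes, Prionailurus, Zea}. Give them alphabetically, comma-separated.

Abies, Meles, Melursus, Salmonella, Sorghum

The clade containing exactly {Colobus, Martes, Prionailurus, Zea} attaches to the tree at the node subtending ((((Colobus,Martes),Prionailurus),Zea),(((Melursus,Sorghum),(Salmonella,Meles)),Abies)).
The other lineage descending from that same node — the sister group — is (((Melursus,Sorghum),(Salmonella,Meles)),Abies); its 5 tips in alphabetical order are the answer.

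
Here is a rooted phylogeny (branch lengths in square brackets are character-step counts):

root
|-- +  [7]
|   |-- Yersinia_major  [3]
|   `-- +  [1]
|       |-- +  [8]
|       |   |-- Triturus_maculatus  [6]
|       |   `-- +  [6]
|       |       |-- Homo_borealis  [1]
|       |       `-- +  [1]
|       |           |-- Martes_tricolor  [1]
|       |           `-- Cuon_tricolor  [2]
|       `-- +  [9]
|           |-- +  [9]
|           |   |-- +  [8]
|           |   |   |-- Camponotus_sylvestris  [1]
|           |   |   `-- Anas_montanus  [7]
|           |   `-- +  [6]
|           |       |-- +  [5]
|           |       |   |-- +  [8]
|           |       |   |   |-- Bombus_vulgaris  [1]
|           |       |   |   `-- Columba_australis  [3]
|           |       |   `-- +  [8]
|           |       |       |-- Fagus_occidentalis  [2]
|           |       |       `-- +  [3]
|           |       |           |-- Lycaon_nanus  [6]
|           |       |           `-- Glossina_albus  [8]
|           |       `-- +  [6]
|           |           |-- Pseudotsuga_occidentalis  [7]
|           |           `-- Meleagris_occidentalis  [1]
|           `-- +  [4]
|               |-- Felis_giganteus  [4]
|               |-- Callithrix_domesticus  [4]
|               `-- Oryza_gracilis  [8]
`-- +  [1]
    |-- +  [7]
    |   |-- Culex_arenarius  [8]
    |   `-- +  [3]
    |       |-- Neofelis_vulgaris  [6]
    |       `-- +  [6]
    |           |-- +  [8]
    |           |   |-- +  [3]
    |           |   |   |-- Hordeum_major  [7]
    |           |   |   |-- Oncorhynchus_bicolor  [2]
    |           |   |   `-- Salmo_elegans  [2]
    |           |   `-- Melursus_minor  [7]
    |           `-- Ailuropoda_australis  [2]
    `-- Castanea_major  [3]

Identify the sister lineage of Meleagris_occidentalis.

Pseudotsuga_occidentalis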